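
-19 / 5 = -3.80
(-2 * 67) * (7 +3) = -1340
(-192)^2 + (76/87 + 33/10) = 32075311/870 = 36868.17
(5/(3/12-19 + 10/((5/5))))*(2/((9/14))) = -16/9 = -1.78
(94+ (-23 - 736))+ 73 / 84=-55787 / 84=-664.13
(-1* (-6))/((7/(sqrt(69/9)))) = 2.37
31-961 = -930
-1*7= -7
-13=-13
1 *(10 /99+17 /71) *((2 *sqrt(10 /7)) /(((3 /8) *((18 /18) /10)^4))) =382880000 *sqrt(70) /147609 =21701.96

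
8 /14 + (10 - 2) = 60 /7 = 8.57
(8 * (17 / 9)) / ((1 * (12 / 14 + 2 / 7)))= 13.22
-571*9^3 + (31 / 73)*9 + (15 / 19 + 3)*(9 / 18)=-416253.28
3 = 3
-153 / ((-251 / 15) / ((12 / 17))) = 1620 / 251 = 6.45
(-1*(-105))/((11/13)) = 124.09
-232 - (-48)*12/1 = 344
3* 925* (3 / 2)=8325 / 2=4162.50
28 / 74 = 14 / 37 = 0.38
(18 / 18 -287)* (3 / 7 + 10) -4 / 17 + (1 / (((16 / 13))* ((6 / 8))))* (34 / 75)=-159703001 / 53550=-2982.32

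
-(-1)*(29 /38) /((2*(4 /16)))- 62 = -60.47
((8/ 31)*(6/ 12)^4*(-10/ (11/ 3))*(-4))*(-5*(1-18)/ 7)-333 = -789771/ 2387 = -330.86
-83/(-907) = 0.09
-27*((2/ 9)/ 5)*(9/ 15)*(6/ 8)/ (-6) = 9/ 100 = 0.09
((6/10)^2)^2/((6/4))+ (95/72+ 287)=12978263/45000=288.41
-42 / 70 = -3 / 5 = -0.60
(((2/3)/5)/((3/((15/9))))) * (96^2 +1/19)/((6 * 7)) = 25015/1539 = 16.25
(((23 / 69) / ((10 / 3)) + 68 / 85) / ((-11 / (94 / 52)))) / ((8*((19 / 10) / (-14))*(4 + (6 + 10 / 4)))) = 0.01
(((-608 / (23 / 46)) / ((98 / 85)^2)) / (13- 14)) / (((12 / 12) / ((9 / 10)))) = 1976760 / 2401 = 823.31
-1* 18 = -18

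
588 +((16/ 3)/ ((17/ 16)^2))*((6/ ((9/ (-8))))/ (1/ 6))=378724/ 867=436.82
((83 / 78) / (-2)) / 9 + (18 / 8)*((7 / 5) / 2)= 21283 / 14040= 1.52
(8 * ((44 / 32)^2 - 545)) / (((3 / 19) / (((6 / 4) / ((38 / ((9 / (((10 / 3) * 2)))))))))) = -938493 / 640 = -1466.40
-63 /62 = -1.02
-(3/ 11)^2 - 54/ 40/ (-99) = -147/ 2420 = -0.06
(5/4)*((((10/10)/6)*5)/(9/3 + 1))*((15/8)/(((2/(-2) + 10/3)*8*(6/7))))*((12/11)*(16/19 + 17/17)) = 13125/214016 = 0.06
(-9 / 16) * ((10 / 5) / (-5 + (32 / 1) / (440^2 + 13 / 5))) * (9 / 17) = 78409053 / 658227080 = 0.12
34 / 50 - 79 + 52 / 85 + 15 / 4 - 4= -132529 / 1700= -77.96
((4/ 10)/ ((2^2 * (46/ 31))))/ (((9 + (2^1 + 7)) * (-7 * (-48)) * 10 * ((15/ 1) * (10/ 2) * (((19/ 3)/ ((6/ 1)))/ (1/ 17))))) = 31/ 37442160000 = 0.00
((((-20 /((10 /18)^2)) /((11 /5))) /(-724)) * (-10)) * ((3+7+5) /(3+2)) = -2430 /1991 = -1.22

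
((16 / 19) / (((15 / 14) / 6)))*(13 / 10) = 2912 / 475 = 6.13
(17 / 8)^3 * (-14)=-34391 / 256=-134.34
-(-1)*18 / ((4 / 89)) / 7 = 801 / 14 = 57.21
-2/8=-1/4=-0.25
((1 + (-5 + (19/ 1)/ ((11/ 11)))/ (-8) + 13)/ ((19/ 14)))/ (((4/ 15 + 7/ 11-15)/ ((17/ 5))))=-192423/ 88388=-2.18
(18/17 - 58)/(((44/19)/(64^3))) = -109576192/17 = -6445658.35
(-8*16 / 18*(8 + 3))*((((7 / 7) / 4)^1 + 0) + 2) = -176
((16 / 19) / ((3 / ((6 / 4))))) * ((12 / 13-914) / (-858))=47480 / 105963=0.45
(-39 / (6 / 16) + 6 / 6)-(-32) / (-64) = -207 / 2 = -103.50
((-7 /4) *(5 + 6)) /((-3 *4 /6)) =77 /8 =9.62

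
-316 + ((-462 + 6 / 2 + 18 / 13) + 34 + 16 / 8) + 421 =-4116 / 13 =-316.62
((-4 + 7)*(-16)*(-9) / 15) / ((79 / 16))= 2304 / 395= 5.83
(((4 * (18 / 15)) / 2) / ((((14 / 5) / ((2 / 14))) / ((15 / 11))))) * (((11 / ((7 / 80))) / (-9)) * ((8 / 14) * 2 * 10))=-64000 / 2401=-26.66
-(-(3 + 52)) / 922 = 55 / 922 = 0.06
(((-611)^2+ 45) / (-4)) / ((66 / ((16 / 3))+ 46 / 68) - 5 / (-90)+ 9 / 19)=-310107132 / 45119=-6873.09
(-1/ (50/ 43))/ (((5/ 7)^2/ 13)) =-27391/ 1250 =-21.91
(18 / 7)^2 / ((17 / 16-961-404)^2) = 82944 / 23335923121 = 0.00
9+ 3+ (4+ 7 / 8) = 135 / 8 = 16.88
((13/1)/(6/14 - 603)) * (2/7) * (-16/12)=52/6327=0.01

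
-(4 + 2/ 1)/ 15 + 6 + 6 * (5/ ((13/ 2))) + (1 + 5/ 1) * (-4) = -896/ 65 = -13.78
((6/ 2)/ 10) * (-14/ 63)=-1/ 15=-0.07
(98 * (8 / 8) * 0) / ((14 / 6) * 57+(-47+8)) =0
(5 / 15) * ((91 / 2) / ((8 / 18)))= 34.12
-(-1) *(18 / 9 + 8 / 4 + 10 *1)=14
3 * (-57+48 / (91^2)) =-1415907 / 8281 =-170.98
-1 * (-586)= 586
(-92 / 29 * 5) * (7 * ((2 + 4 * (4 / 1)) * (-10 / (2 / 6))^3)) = 1564920000 / 29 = 53962758.62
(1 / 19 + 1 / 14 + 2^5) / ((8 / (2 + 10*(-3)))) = -8545 / 76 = -112.43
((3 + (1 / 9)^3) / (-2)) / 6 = -547 / 2187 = -0.25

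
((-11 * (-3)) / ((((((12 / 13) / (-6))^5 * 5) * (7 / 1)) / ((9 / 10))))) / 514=-110274021 / 5756800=-19.16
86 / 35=2.46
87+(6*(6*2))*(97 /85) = 169.16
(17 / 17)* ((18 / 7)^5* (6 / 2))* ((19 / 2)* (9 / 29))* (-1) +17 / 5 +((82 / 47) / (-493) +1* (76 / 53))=-3521516863037 / 3558630145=-989.57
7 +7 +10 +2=26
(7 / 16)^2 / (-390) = -49 / 99840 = -0.00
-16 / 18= -0.89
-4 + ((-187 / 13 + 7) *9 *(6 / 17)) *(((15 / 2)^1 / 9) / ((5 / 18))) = -16436 / 221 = -74.37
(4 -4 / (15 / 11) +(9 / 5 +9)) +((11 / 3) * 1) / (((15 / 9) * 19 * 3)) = 1131 / 95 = 11.91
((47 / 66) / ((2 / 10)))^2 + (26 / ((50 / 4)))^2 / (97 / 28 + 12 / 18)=12966326291 / 944707500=13.73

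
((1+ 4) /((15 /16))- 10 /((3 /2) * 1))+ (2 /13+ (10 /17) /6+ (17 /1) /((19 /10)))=33029 /4199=7.87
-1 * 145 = -145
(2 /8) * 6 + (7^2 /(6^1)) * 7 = 176 /3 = 58.67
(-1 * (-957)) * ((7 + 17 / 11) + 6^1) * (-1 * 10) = -139200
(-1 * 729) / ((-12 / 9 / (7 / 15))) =5103 / 20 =255.15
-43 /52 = -0.83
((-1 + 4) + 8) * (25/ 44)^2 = 625/ 176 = 3.55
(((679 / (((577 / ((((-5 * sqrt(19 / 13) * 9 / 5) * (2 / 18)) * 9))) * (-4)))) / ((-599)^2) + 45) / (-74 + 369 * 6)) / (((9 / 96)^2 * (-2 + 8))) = 21728 * sqrt(247) / 4319642913105 + 128 / 321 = 0.40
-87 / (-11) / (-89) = -87 / 979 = -0.09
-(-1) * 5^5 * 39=121875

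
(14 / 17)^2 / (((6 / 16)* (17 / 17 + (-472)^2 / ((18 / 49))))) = 4704 / 1577424713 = 0.00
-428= -428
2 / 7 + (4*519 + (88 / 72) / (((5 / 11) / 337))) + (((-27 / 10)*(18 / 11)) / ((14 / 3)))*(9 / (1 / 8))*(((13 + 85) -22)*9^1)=-4320683 / 99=-43643.26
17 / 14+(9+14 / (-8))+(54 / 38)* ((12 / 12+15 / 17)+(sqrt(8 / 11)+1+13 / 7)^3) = 733968* sqrt(22) / 112651+259051197 / 4874716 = 83.70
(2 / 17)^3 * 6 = 48 / 4913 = 0.01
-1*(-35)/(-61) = -0.57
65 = 65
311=311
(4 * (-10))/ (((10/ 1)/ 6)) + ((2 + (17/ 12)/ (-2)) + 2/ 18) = -1627/ 72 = -22.60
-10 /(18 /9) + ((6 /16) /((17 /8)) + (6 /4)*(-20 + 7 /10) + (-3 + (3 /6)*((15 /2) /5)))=-3062 /85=-36.02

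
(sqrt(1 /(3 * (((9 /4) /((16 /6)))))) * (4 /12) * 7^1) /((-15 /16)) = -448 * sqrt(2) /405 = -1.56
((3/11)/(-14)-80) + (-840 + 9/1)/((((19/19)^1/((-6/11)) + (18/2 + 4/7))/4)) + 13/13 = -25454557/50050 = -508.58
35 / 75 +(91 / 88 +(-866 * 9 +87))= -10171259 / 1320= -7705.50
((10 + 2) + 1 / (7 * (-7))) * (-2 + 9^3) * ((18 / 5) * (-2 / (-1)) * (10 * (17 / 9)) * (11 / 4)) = 159604126 / 49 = 3257227.06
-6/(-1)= 6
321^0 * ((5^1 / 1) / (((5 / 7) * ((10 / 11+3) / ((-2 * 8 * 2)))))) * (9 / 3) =-7392 / 43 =-171.91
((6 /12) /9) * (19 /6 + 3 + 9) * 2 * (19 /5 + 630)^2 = 913873051 /1350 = 676943.00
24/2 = 12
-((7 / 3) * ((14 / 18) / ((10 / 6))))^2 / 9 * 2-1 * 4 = -77702 / 18225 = -4.26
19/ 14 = 1.36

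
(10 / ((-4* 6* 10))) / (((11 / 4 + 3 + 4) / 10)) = -5 / 117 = -0.04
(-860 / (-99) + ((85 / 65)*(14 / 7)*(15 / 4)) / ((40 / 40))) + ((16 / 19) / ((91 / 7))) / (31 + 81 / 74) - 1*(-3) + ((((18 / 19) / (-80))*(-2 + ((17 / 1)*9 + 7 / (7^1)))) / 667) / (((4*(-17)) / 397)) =56665412452421 / 2634089386500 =21.51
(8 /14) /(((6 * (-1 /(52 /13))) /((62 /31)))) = -16 /21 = -0.76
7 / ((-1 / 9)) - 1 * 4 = -67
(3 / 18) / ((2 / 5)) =5 / 12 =0.42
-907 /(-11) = 907 /11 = 82.45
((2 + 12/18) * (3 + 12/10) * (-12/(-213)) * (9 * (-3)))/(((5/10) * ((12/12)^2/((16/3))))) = -64512/355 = -181.72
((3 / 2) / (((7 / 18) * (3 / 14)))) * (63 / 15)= 378 / 5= 75.60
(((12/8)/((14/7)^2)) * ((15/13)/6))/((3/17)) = 85/208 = 0.41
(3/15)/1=1/5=0.20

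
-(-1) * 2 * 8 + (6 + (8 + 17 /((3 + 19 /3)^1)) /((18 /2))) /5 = 21947 /1260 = 17.42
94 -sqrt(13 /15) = 94 -sqrt(195) /15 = 93.07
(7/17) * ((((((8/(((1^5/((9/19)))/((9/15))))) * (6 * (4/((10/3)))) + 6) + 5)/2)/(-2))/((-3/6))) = 91007/16150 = 5.64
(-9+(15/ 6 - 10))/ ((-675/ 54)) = 33/ 25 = 1.32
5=5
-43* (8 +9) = -731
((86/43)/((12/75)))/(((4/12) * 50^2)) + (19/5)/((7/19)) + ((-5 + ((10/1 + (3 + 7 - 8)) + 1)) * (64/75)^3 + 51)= 1566344887/23625000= 66.30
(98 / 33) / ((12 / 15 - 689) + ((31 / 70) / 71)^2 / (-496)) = -0.00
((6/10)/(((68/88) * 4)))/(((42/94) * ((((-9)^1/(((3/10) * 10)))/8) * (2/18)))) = -6204/595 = -10.43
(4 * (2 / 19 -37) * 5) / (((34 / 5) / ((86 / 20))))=-150715 / 323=-466.61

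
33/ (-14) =-33/ 14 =-2.36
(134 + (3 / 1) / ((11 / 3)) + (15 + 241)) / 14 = 4299 / 154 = 27.92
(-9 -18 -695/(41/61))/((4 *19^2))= -21751/29602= -0.73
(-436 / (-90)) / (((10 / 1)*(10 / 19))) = 2071 / 2250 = 0.92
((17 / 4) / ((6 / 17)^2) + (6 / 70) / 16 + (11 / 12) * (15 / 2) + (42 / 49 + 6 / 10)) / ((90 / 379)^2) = 548852261 / 729000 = 752.88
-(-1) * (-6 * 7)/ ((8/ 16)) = -84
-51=-51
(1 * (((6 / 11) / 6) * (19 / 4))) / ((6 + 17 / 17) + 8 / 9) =171 / 3124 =0.05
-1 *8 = -8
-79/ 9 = -8.78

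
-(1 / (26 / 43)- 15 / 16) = -0.72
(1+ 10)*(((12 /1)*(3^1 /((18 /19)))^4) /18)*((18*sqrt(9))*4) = 1433531 /9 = 159281.22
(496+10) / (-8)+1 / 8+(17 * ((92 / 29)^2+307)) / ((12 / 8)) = 3530.27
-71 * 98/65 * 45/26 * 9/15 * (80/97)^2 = -75.61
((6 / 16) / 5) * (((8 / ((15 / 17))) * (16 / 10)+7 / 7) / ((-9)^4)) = 1163 / 6561000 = 0.00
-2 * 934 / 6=-934 / 3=-311.33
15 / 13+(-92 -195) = -3716 / 13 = -285.85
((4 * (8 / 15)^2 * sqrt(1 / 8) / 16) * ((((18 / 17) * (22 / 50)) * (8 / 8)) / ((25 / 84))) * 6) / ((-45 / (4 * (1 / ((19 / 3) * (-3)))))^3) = 0.00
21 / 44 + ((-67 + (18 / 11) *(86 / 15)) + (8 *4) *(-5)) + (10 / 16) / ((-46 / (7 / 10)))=-8790249 / 40480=-217.15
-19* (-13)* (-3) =-741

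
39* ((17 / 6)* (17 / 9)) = 208.72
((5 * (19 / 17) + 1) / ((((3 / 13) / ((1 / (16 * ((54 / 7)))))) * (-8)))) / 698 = -637 / 15378336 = -0.00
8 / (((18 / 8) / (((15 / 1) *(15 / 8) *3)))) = 300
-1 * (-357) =357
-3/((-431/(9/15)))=9/2155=0.00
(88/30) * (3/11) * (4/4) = 4/5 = 0.80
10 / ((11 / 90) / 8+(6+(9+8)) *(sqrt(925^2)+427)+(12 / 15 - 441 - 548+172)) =0.00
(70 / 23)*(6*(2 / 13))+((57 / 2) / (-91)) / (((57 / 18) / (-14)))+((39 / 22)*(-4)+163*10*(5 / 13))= 2052422 / 3289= 624.03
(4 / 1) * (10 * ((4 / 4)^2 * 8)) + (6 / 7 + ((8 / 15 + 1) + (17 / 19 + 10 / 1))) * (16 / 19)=12553664 / 37905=331.19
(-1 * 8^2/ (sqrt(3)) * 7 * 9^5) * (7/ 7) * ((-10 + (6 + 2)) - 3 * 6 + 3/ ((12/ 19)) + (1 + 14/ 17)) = 2012704848 * sqrt(3)/ 17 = 205065121.02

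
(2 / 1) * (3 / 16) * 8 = 3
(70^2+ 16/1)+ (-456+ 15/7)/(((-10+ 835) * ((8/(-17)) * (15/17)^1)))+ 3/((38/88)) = 7204210323/1463000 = 4924.27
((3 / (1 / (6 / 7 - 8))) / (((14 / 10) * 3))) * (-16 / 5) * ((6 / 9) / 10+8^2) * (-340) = -52278400 / 147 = -355635.37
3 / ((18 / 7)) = 7 / 6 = 1.17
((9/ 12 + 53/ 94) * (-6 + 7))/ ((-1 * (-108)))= 247/ 20304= 0.01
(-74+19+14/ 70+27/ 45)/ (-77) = 271/ 385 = 0.70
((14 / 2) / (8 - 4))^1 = 7 / 4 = 1.75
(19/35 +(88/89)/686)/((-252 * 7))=-9231/29916460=-0.00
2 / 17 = 0.12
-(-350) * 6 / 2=1050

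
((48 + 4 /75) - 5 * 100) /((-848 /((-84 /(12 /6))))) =-29659 /1325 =-22.38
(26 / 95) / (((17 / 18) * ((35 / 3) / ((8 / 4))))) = 2808 / 56525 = 0.05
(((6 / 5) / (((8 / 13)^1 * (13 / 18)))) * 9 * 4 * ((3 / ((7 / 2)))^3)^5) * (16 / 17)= 3656158440062976 / 403542728345155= 9.06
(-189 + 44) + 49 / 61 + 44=-6112 / 61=-100.20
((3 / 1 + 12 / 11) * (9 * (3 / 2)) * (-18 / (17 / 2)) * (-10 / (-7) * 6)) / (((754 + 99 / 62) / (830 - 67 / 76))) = -1281627708300 / 1165131737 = -1099.99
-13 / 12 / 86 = -13 / 1032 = -0.01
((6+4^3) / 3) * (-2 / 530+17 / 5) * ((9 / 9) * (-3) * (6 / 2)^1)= -37800 / 53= -713.21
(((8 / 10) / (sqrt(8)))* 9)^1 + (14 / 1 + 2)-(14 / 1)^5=-537808 + 9* sqrt(2) / 5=-537805.45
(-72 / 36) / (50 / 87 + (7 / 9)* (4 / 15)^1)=-3915 / 1531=-2.56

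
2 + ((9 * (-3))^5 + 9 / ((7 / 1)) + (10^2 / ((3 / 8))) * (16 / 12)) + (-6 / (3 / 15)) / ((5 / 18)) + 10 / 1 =-903964708 / 63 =-14348646.16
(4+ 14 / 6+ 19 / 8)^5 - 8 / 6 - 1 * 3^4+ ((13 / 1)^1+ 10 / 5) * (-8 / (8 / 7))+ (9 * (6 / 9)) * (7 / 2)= 397453770257 / 7962624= 49914.92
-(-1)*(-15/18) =-5/6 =-0.83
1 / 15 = 0.07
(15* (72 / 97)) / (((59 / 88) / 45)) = 4276800 / 5723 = 747.30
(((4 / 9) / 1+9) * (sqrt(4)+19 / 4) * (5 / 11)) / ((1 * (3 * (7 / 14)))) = 425 / 22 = 19.32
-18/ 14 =-9/ 7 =-1.29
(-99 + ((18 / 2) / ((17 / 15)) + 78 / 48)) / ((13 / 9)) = -109467 / 1768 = -61.92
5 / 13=0.38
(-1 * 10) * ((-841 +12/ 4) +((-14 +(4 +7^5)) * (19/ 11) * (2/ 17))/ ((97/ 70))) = -26799580/ 1649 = -16252.02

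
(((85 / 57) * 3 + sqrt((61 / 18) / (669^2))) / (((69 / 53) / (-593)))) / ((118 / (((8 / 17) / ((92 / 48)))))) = -2514320 / 593009 - 251432 * sqrt(122) / 1064888109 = -4.24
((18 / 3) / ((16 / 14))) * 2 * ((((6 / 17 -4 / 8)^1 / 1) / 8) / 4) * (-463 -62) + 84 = 237909 / 2176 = 109.33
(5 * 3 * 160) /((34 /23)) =27600 /17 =1623.53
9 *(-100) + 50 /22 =-9875 /11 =-897.73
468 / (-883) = -468 / 883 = -0.53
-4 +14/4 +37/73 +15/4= 1097/292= 3.76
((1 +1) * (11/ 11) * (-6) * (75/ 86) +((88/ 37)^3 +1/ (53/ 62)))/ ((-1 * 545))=-480041536/ 62913811915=-0.01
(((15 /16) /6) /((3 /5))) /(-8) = -25 /768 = -0.03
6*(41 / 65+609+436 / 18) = 741608 / 195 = 3803.12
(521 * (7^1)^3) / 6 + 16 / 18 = 29784.72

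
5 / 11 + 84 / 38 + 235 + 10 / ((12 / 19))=317887 / 1254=253.50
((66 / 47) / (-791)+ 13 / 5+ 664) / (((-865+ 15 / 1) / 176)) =-10904133768 / 79001125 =-138.03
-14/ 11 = -1.27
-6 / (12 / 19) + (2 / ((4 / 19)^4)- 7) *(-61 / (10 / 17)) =-26845177 / 256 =-104863.97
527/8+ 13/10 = 67.18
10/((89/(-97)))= -970/89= -10.90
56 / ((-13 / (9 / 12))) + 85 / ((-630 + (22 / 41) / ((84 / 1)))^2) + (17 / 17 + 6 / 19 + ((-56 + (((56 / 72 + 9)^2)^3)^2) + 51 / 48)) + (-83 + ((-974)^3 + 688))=1001893968107728216397655077860577316103 / 1313607547805018914995526512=762704180393.79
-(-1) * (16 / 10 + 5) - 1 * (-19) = 128 / 5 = 25.60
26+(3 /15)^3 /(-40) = 129999 /5000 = 26.00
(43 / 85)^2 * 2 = 3698 / 7225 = 0.51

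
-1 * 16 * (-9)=144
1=1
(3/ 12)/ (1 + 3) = 1/ 16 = 0.06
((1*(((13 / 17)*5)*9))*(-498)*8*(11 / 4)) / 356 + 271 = -1192292 / 1513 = -788.03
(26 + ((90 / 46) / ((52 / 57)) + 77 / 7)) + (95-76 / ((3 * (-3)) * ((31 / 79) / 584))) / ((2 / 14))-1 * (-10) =29593343635 / 333684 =88686.73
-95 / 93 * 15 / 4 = -475 / 124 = -3.83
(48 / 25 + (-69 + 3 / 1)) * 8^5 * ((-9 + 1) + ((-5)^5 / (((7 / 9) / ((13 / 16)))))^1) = 1202517282816 / 175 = 6871527330.38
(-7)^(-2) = 1 / 49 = 0.02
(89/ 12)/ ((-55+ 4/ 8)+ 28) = -89/ 318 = -0.28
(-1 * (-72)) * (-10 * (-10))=7200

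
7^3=343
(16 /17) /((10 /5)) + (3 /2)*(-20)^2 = 10208 /17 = 600.47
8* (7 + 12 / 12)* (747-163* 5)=-4352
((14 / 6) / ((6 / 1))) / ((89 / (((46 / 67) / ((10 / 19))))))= 3059 / 536670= 0.01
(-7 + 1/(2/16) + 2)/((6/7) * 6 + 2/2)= 21/43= 0.49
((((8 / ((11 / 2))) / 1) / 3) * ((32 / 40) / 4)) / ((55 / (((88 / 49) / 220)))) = 32 / 2223375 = 0.00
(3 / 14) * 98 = 21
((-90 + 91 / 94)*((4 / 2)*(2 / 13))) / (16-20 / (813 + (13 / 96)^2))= -62707050713 / 36568384216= -1.71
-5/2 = -2.50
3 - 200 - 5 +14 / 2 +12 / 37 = -7203 / 37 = -194.68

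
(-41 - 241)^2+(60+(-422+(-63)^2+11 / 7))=581928 / 7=83132.57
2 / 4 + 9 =19 / 2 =9.50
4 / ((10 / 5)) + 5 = 7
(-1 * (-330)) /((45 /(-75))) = -550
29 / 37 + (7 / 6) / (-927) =161039 / 205794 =0.78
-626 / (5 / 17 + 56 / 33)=-351186 / 1117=-314.40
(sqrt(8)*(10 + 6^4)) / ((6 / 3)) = 1306*sqrt(2) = 1846.96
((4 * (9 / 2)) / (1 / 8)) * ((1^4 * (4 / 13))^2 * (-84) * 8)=-1548288 / 169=-9161.47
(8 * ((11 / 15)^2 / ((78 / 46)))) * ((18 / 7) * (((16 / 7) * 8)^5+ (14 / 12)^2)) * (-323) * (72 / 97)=-3197818090.77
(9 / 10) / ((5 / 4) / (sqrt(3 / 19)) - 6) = -1296 / 6265 - 18 * sqrt(57) / 1253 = -0.32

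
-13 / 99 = -0.13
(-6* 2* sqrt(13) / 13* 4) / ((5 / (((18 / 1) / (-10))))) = 432* sqrt(13) / 325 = 4.79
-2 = -2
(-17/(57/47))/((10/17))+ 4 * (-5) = -24983/570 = -43.83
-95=-95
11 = 11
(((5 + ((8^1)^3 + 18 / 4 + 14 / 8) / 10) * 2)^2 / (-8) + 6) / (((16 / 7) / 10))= -36031303 / 5120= -7037.36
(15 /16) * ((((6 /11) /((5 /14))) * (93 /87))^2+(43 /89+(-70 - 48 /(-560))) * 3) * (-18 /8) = 4399724722527 /10143536480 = 433.75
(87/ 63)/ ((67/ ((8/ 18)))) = 116/ 12663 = 0.01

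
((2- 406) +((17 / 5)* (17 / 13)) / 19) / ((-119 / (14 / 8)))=5.94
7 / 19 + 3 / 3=26 / 19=1.37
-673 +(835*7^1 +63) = 5235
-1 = -1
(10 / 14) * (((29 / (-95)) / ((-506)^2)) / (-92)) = 29 / 3132856496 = 0.00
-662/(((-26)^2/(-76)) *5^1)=14.89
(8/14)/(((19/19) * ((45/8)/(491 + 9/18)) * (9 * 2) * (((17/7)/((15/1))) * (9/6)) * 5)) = 15728/6885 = 2.28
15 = 15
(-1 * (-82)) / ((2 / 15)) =615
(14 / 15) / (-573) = -14 / 8595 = -0.00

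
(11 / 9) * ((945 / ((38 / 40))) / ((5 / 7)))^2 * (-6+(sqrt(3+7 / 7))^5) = 61630544.04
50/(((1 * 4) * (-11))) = -25/22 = -1.14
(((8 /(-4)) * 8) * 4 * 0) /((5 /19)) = 0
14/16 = 7/8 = 0.88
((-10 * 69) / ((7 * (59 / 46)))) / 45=-2116 / 1239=-1.71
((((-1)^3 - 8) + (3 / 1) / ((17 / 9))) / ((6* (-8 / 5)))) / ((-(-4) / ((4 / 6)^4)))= 35 / 918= 0.04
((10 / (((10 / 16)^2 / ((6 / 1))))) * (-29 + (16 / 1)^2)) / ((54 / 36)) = 116224 / 5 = 23244.80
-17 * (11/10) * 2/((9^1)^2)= -0.46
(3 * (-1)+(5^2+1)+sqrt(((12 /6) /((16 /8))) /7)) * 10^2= 100 * sqrt(7) /7+2300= 2337.80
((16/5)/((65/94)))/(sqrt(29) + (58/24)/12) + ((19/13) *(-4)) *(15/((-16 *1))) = 31186944 *sqrt(29)/195163475 + 146671071/26919100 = 6.31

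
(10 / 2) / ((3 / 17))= 85 / 3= 28.33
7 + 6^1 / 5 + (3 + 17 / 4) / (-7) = 1003 / 140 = 7.16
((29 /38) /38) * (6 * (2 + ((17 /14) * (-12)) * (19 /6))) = -26883 /5054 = -5.32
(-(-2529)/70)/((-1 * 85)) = -2529/5950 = -0.43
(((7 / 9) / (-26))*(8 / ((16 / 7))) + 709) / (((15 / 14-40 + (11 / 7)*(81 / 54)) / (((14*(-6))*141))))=229582.39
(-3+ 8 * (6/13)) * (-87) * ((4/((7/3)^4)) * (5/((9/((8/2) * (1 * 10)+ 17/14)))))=-186.10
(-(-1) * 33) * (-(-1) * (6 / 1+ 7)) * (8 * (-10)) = -34320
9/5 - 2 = -1/5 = -0.20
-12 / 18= -2 / 3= -0.67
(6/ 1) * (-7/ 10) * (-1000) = 4200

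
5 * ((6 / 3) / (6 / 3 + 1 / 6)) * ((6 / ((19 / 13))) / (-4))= -90 / 19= -4.74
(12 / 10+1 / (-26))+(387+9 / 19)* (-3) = -2868311 / 2470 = -1161.26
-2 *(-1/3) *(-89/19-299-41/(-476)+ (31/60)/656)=-27018021349/133489440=-202.40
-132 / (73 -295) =22 / 37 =0.59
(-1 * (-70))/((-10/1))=-7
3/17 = 0.18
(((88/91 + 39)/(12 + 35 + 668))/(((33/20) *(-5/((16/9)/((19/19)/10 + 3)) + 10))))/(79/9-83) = -349152/980100121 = -0.00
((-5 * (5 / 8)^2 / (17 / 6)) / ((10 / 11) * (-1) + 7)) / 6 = -1375 / 72896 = -0.02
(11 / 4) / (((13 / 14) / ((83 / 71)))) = 6391 / 1846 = 3.46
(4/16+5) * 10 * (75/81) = 875/18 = 48.61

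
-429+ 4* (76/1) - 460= -585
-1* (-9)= 9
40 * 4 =160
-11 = -11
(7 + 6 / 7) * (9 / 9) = 55 / 7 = 7.86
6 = 6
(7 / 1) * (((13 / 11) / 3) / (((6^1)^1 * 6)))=91 / 1188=0.08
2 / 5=0.40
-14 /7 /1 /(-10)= 1 /5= 0.20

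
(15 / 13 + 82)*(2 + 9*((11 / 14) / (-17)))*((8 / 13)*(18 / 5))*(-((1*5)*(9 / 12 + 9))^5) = -1223843544714375 / 15232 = -80346871370.43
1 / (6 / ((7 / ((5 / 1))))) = 7 / 30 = 0.23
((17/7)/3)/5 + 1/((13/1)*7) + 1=1601/1365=1.17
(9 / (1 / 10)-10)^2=6400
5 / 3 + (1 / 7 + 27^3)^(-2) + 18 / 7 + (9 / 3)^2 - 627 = -244683223183807 / 398661470004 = -613.76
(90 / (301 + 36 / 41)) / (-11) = -3690 / 136147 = -0.03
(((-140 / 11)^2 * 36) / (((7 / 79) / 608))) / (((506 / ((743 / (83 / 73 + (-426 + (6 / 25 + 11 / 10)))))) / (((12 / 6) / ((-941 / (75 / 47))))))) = 7404274368000000 / 15736625538073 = 470.51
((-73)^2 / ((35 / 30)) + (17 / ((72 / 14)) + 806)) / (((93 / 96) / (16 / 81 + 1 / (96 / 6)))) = 456638033 / 316386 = 1443.29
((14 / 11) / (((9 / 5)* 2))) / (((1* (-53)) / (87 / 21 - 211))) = 7240 / 5247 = 1.38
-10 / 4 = -5 / 2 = -2.50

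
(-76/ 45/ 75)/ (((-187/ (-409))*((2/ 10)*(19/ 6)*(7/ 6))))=-6544/ 98175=-0.07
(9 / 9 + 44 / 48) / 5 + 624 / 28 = 22.67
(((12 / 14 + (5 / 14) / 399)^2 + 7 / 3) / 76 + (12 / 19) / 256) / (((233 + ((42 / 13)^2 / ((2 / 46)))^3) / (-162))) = -17659994517503559 / 35195691719666484062560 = -0.00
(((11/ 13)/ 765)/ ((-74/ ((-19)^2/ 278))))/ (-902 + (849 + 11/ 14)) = 27797/ 74777111370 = 0.00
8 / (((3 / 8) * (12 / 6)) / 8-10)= -256 / 317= -0.81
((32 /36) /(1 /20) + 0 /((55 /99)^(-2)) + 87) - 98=6.78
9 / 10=0.90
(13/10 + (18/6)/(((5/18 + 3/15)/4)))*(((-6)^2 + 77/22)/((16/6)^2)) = 8076249/55040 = 146.73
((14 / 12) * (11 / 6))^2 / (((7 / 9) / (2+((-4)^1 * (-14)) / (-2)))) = -11011 / 72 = -152.93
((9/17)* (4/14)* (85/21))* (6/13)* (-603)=-108540/637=-170.39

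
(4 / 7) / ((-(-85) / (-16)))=-64 / 595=-0.11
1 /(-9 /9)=-1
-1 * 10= -10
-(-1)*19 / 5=19 / 5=3.80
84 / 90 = 14 / 15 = 0.93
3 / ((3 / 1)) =1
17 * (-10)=-170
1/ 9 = 0.11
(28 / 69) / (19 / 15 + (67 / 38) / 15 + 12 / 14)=37240 / 205689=0.18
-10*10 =-100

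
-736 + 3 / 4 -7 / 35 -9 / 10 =-14727 / 20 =-736.35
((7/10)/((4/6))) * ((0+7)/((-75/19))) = -931/500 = -1.86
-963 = -963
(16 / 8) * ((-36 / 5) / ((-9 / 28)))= 224 / 5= 44.80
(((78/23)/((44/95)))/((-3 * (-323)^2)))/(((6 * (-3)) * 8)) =65/400096224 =0.00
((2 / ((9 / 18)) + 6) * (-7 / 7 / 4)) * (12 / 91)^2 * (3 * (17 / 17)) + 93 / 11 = 758253 / 91091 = 8.32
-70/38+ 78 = 1447/19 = 76.16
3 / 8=0.38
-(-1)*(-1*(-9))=9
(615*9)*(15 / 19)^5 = 4203140625 / 2476099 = 1697.48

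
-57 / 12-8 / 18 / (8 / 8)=-187 / 36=-5.19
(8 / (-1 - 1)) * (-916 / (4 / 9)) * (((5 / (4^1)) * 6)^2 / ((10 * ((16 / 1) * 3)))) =30915 / 32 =966.09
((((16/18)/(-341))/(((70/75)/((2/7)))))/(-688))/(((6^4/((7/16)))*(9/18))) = 5/6385091328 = 0.00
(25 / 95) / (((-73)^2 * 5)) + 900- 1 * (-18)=92948419 / 101251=918.00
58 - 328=-270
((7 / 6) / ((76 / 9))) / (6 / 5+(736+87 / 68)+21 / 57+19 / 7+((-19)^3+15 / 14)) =-0.00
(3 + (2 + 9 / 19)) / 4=26 / 19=1.37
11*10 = 110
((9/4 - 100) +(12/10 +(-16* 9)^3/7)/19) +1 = -59976867/2660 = -22547.69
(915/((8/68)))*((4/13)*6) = 186660/13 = 14358.46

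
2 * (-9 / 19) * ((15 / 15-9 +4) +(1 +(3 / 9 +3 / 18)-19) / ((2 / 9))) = 78.39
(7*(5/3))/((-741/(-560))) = 19600/2223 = 8.82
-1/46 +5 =229/46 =4.98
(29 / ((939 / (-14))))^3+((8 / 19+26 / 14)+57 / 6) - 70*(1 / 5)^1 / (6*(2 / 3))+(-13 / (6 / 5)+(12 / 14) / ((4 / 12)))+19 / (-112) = -412596150115 / 1761847848432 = -0.23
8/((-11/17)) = -136/11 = -12.36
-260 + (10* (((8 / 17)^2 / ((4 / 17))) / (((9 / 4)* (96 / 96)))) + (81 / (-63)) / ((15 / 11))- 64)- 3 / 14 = -320.97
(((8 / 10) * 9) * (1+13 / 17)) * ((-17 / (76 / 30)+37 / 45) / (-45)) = 40276 / 24225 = 1.66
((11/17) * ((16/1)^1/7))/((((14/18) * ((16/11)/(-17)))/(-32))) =34848/49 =711.18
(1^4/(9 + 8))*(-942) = -942/17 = -55.41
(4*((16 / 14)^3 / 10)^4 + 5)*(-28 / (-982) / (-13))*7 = -0.08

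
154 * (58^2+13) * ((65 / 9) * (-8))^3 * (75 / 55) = -33238325120000 / 243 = -136783230946.50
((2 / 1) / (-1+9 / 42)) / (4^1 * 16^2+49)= -0.00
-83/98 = -0.85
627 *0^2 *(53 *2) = 0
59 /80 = 0.74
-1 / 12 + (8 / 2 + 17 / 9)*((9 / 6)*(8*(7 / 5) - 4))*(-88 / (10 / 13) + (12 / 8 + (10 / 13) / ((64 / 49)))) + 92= -109996639 / 15600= -7051.07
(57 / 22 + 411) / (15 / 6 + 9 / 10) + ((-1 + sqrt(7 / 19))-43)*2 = 2*sqrt(133) / 19 + 12583 / 374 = 34.86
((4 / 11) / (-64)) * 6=-3 / 88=-0.03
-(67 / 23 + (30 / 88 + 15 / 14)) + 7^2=316475 / 7084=44.67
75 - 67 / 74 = 5483 / 74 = 74.09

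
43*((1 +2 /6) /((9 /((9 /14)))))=86 /21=4.10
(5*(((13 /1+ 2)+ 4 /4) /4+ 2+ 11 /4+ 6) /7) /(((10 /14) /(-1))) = -59 /4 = -14.75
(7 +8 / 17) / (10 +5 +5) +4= 1487 / 340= 4.37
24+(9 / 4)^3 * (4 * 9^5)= 43047105 / 16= 2690444.06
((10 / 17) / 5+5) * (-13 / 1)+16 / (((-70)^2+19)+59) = -2814923 / 42313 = -66.53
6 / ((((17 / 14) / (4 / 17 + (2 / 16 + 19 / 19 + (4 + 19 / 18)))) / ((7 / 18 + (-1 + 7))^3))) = 83604019625 / 10112688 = 8267.24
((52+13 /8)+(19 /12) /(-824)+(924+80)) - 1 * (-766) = 18031985 /9888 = 1823.62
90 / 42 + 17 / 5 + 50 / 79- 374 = -367.82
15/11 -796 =-794.64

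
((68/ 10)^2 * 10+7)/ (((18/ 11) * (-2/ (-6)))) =25817/ 30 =860.57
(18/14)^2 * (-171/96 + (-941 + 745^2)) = 1436181111/1568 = 915931.83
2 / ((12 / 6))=1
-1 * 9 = -9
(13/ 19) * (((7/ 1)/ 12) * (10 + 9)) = 91/ 12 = 7.58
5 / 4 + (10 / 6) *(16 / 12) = 125 / 36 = 3.47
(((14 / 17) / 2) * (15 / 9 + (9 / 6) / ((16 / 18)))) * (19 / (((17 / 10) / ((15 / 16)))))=535325 / 36992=14.47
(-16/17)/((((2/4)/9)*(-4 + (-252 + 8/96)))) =3456/52207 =0.07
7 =7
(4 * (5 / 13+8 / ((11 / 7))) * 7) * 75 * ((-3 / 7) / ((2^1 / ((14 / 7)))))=-4927.97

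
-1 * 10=-10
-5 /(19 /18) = -90 /19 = -4.74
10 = 10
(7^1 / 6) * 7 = 49 / 6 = 8.17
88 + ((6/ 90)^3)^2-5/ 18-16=1633921877/ 22781250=71.72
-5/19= -0.26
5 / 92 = 0.05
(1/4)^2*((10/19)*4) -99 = -3757/38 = -98.87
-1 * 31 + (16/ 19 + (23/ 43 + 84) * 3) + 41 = 216053/ 817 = 264.45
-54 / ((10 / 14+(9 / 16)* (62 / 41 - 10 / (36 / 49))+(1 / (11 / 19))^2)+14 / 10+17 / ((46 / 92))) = -300041280 / 179425333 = -1.67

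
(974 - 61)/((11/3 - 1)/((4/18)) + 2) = 913/14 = 65.21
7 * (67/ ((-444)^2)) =0.00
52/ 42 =26/ 21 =1.24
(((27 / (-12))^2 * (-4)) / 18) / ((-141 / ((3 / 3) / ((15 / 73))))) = 73 / 1880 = 0.04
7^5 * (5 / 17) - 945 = 67970 / 17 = 3998.24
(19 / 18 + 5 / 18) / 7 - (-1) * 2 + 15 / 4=499 / 84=5.94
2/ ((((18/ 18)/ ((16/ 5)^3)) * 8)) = 1024/ 125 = 8.19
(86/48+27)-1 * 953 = -924.21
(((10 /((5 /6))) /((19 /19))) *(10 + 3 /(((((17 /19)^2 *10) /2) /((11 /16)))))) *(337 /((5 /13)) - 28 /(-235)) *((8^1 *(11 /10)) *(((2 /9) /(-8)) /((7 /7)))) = -36714682147 /1358300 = -27029.88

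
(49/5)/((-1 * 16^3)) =-0.00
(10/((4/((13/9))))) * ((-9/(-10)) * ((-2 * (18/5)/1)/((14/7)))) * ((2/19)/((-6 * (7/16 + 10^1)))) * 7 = 2184/15865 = 0.14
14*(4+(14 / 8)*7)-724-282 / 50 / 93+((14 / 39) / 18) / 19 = -5132911711 / 10336950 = -496.56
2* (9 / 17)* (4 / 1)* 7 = 504 / 17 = 29.65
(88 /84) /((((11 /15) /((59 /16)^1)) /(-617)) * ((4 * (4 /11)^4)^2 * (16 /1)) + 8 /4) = 39016531725215 /74485166496769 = 0.52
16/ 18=8/ 9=0.89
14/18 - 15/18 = -1/18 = -0.06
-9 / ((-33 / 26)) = 7.09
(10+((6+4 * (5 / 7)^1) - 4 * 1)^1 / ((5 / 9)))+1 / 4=2659 / 140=18.99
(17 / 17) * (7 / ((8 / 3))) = 21 / 8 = 2.62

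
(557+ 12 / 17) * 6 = 56886 / 17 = 3346.24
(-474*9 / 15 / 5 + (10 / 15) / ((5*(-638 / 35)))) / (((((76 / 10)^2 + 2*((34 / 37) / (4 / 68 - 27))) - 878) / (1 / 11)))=11531998717 / 1829190342276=0.01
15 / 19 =0.79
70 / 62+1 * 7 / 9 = 1.91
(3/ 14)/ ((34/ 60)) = 0.38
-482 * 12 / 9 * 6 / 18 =-214.22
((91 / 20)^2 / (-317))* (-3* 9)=223587 / 126800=1.76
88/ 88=1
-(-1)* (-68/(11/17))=-1156/11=-105.09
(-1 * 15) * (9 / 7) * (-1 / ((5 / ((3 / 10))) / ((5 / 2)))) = 81 / 28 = 2.89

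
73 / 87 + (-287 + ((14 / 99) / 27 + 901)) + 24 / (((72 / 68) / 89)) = 2632.18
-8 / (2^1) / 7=-4 / 7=-0.57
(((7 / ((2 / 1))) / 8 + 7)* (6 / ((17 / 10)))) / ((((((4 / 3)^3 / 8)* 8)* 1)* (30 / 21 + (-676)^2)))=19845 / 818903552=0.00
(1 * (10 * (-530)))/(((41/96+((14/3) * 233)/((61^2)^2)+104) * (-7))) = 7044763900800/971632622863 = 7.25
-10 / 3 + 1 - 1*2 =-13 / 3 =-4.33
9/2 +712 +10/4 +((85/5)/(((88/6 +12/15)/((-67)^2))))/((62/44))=15177169/3596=4220.57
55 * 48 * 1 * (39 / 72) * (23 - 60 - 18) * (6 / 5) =-94380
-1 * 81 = -81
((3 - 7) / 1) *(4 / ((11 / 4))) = -64 / 11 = -5.82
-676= -676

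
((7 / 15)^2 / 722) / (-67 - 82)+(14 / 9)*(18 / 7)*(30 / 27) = 35859317 / 8068350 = 4.44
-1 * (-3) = 3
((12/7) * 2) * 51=1224/7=174.86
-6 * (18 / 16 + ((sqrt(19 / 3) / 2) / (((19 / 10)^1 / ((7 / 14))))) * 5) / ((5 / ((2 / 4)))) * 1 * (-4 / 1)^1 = 27 / 10 + 10 * sqrt(57) / 19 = 6.67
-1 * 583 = -583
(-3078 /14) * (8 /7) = -12312 /49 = -251.27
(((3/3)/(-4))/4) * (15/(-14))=15/224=0.07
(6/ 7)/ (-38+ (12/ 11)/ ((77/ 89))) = -363/ 15559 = -0.02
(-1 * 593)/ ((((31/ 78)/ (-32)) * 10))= 740064/ 155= 4774.61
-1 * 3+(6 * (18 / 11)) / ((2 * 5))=-111 / 55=-2.02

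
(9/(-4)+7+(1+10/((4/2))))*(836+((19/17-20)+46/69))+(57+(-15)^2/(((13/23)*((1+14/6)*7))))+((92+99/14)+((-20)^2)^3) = 1188262413511/18564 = 64008964.31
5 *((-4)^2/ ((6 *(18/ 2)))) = 40/ 27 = 1.48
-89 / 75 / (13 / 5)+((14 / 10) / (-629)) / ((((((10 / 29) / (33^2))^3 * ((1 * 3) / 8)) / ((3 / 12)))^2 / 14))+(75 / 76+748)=-4002460406973513678194710900931 / 291305625000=-13739729217290306969.51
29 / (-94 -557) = -29 / 651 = -0.04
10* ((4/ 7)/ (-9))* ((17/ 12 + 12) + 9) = -2690/ 189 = -14.23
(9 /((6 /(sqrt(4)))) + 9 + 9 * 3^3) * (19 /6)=1615 /2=807.50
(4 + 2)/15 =2/5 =0.40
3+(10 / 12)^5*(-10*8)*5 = -76667 / 486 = -157.75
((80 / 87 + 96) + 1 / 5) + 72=73567 / 435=169.12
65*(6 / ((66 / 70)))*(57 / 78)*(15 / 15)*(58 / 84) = 13775 / 66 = 208.71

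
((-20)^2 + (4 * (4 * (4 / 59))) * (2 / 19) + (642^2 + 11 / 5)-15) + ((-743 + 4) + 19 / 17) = 39239642852 / 95285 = 411813.43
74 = 74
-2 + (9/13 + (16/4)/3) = 1/39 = 0.03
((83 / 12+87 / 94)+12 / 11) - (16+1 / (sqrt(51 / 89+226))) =-43843 / 6204 - sqrt(1794685) / 20165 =-7.13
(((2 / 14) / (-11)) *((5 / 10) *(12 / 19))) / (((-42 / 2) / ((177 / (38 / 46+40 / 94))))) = 0.03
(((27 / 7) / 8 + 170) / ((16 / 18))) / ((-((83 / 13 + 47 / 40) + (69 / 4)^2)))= -5584995 / 8885156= -0.63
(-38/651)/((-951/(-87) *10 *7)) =-551/7222845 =-0.00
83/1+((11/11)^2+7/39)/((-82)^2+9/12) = 87072247/1049061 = 83.00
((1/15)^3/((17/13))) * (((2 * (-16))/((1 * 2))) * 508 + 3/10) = -1.84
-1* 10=-10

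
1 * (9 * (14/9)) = 14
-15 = -15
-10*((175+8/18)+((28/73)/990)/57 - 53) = -504396448/411939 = -1224.44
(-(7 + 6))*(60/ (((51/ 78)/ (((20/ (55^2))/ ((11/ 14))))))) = -227136/ 22627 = -10.04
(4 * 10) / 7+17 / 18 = 839 / 126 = 6.66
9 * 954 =8586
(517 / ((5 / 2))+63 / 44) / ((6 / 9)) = 137433 / 440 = 312.35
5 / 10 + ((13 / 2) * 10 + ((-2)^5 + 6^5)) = 15619 / 2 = 7809.50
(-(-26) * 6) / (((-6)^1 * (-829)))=26 / 829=0.03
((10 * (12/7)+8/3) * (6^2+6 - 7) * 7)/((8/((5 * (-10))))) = -91000/3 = -30333.33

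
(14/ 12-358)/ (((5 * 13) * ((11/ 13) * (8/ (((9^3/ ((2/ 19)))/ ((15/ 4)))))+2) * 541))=-3294999/ 650617420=-0.01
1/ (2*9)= 1/ 18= 0.06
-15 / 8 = -1.88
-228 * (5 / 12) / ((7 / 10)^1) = -950 / 7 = -135.71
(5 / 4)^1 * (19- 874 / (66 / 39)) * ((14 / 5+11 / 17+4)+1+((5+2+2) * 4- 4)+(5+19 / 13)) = -70908912 / 2431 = -29168.62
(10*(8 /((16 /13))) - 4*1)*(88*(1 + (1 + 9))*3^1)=177144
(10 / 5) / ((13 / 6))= 12 / 13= 0.92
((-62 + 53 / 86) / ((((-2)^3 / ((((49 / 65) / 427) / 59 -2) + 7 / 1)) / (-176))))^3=-313354879289669728979326592483112 / 1017866864488012040125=-307854484925.48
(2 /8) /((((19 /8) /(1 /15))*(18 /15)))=1 /171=0.01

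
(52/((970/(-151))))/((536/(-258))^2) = -32666283/17417320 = -1.88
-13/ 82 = -0.16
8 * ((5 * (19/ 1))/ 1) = 760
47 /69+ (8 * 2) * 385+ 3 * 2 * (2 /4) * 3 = 425708 /69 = 6169.68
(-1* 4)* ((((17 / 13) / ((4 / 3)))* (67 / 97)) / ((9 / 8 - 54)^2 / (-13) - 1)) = 3264 / 260251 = 0.01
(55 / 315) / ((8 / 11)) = 121 / 504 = 0.24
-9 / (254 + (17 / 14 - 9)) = -14 / 383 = -0.04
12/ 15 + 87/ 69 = 237/ 115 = 2.06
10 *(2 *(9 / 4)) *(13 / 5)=117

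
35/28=5/4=1.25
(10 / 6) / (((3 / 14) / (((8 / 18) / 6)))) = 140 / 243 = 0.58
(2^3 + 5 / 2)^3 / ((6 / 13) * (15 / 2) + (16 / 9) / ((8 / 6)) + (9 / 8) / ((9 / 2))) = 361179 / 1574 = 229.47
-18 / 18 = -1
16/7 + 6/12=39/14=2.79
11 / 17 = 0.65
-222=-222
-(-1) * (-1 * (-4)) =4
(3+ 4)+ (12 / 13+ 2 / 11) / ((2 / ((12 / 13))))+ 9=30692 / 1859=16.51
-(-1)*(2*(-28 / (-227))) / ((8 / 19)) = 133 / 227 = 0.59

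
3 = 3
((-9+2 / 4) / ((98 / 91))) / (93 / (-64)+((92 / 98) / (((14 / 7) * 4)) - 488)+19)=24752 / 1474973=0.02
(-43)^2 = 1849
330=330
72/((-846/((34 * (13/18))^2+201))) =-260488/3807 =-68.42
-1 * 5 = -5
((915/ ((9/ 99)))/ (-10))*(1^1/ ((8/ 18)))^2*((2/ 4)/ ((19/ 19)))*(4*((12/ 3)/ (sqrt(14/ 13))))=-163053*sqrt(182)/ 56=-39280.45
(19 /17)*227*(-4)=-17252 /17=-1014.82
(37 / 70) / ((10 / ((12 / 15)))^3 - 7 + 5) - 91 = -49714517 / 546315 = -91.00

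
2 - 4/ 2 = 0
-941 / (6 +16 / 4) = -94.10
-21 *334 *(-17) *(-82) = -9777516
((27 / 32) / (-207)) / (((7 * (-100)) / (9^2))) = 243 / 515200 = 0.00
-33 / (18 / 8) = -14.67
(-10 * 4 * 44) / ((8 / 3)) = -660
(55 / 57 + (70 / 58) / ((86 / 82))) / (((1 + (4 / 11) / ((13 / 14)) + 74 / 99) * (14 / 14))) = 64513020 / 65226829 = 0.99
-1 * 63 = -63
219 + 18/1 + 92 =329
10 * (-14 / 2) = -70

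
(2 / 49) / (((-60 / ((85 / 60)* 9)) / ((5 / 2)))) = -17 / 784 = -0.02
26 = 26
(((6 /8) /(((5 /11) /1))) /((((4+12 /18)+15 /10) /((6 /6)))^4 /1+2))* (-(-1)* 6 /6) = 10692 /9383765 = 0.00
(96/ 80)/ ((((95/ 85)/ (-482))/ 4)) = -196656/ 95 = -2070.06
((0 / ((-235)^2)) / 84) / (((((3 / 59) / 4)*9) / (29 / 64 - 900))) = 0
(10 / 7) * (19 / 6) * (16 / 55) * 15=1520 / 77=19.74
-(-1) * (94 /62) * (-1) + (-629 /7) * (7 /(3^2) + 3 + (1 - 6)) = 211528 /1953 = 108.31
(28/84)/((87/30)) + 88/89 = 8546/7743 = 1.10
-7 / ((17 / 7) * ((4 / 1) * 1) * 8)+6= 3215 / 544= 5.91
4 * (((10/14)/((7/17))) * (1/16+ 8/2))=5525/196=28.19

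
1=1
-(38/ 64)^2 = -361/ 1024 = -0.35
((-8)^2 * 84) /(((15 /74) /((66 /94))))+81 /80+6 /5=18623.76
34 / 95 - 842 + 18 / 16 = -638793 / 760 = -840.52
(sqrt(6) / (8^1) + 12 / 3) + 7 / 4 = sqrt(6) / 8 + 23 / 4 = 6.06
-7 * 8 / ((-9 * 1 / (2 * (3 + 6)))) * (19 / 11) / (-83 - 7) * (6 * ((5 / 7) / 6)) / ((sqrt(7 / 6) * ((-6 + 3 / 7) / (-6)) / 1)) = -304 * sqrt(42) / 1287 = -1.53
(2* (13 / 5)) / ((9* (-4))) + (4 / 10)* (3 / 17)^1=-113 / 1530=-0.07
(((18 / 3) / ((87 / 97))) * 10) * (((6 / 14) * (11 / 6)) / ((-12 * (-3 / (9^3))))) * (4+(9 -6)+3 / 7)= 11235510 / 1421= 7906.76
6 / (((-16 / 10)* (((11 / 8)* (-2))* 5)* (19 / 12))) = 0.17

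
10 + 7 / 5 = 57 / 5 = 11.40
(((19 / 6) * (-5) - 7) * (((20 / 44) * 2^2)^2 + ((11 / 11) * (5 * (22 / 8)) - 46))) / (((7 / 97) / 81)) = 5026471227 / 6776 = 741805.08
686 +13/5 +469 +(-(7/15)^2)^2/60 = 3516212401/3037500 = 1157.60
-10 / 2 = -5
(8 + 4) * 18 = 216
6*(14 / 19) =84 / 19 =4.42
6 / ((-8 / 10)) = -15 / 2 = -7.50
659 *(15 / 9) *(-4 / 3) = -13180 / 9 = -1464.44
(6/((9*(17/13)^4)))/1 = 57122/250563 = 0.23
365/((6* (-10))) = -73/12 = -6.08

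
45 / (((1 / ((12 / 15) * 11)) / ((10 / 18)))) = 220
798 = 798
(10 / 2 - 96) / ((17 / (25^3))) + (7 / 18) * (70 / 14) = -25593155 / 306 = -83637.76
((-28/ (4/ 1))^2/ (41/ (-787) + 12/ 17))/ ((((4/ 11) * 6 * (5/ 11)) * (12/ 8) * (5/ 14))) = 555268637/ 3936150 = 141.07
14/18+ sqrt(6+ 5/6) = 7/9+ sqrt(246)/6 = 3.39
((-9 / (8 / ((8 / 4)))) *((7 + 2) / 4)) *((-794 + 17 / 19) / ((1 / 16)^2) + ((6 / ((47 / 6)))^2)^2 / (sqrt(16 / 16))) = 95297197675680 / 92713939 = 1027862.68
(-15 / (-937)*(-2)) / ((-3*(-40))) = -1 / 3748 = -0.00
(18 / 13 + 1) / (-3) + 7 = 242 / 39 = 6.21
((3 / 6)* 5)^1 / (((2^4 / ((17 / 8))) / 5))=425 / 256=1.66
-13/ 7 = -1.86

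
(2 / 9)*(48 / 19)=32 / 57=0.56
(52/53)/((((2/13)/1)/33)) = 11154/53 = 210.45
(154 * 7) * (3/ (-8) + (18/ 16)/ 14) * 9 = -22869/ 8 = -2858.62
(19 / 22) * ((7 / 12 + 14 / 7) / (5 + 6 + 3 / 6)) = 589 / 3036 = 0.19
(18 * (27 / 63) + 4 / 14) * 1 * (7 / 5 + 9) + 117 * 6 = 3926 / 5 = 785.20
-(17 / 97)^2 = -289 / 9409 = -0.03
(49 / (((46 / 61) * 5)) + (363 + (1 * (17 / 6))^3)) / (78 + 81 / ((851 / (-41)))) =366474899 / 68101560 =5.38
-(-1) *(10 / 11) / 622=5 / 3421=0.00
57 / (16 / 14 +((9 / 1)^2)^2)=399 / 45935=0.01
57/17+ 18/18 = 74/17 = 4.35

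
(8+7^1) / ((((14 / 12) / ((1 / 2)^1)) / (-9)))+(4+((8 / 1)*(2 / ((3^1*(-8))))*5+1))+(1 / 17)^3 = -5797319 / 103173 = -56.19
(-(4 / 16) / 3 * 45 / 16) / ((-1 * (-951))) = -0.00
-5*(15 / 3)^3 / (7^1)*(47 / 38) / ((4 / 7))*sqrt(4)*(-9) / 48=88125 / 1216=72.47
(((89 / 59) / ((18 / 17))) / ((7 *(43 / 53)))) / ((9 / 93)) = 2485859 / 958986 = 2.59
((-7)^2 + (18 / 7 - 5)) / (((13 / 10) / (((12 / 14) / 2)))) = 15.35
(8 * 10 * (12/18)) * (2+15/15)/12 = 13.33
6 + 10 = 16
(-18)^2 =324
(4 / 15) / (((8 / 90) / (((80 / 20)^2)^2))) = 768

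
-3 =-3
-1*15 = -15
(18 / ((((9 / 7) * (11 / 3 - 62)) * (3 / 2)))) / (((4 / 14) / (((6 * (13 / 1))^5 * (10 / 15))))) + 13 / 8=-215575685819 / 200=-1077878429.10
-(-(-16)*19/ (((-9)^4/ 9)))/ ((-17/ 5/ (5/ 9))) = 7600/ 111537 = 0.07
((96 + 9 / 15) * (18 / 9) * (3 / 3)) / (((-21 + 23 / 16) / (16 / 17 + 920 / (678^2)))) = -9493312192 / 1019157735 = -9.31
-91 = -91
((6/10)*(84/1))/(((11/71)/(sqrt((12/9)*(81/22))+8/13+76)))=53676*sqrt(66)/605+17820432/715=25644.45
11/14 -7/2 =-19/7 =-2.71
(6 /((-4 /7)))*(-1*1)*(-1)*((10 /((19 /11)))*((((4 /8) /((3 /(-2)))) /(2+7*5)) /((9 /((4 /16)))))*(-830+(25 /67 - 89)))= -1974665 /141303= -13.97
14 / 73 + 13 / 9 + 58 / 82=63128 / 26937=2.34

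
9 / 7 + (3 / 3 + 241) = 1703 / 7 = 243.29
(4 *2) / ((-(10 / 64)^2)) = -8192 / 25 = -327.68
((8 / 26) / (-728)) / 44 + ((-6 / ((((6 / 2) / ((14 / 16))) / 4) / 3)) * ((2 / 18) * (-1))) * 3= 728727 / 104104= 7.00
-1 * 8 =-8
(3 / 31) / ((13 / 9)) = 27 / 403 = 0.07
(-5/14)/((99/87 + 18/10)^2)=-105125/2540664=-0.04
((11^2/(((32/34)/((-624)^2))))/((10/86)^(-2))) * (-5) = -6257394000/1849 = -3384204.43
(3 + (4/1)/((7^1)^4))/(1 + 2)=1.00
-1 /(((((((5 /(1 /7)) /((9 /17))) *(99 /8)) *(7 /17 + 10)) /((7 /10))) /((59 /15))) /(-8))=32 /12375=0.00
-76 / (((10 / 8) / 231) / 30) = -421344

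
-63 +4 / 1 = -59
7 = 7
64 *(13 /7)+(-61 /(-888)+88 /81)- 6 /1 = 19134905 /167832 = 114.01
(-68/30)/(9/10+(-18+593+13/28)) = -952/242073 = -0.00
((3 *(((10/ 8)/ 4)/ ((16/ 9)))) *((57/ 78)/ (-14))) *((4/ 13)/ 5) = -513/ 302848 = -0.00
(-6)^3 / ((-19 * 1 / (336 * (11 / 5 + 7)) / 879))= 2934537984 / 95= 30889873.52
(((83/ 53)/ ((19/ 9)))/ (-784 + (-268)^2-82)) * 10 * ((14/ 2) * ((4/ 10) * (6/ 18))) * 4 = 13944/ 35727353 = 0.00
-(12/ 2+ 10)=-16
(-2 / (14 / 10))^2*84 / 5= 240 / 7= 34.29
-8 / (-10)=4 / 5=0.80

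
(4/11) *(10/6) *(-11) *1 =-20/3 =-6.67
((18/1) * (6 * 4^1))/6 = 72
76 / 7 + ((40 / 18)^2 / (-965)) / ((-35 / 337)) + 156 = 2609248 / 15633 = 166.91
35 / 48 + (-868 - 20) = -42589 / 48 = -887.27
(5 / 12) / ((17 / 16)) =20 / 51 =0.39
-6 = -6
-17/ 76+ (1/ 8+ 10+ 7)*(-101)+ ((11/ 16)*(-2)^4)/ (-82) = -10781253/ 6232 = -1729.98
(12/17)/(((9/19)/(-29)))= -2204/51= -43.22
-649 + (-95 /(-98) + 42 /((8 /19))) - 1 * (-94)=-89039 /196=-454.28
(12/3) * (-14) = -56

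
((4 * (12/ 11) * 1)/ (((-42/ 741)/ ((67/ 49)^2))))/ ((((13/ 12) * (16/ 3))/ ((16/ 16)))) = -4605714/ 184877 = -24.91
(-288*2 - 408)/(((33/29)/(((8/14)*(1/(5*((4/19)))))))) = -180728/385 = -469.42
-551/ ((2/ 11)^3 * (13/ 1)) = -7051.74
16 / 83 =0.19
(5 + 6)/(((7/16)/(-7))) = -176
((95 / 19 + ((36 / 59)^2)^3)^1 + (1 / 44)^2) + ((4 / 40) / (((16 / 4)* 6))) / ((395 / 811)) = 306072612359281337 / 60480558161147850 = 5.06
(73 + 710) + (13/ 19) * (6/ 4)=29793/ 38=784.03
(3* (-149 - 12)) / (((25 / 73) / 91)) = -3208569 / 25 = -128342.76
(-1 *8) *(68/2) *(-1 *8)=2176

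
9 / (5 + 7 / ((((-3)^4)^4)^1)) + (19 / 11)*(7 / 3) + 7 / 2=6024584429 / 645700836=9.33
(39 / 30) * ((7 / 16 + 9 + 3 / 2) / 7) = 65 / 32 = 2.03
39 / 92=0.42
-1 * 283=-283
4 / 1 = 4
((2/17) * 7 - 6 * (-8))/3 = 830/51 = 16.27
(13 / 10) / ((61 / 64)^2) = 26624 / 18605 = 1.43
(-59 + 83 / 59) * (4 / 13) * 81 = -1100952 / 767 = -1435.40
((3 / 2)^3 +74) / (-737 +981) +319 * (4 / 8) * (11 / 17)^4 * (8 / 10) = 18492047511 / 815164960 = 22.69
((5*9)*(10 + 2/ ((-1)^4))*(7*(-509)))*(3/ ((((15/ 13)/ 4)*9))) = -2223312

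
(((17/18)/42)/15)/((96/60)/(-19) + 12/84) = 323/12636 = 0.03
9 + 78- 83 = 4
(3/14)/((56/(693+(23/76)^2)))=12009891/4528384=2.65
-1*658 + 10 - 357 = -1005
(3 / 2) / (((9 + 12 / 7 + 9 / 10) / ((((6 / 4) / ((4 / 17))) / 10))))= 357 / 4336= 0.08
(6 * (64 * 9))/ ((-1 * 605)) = -3456/ 605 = -5.71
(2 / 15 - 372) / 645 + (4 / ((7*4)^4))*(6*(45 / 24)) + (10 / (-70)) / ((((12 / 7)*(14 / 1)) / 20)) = -4136067793 / 5946796800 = -0.70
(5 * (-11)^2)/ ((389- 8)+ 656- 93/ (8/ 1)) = 4840/ 8203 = 0.59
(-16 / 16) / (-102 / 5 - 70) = 5 / 452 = 0.01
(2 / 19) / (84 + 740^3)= 1 / 3849628798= 0.00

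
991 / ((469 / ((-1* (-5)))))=4955 / 469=10.57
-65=-65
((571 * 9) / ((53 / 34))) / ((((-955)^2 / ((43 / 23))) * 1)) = 7513218 / 1111758475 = 0.01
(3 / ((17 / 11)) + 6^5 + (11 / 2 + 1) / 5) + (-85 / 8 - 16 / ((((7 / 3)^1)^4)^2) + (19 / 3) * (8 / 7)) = 91445340911017 / 11760194040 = 7775.84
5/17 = 0.29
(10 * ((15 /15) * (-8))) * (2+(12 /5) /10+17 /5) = -2256 /5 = -451.20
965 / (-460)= -193 / 92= -2.10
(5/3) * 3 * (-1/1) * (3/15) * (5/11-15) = 160/11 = 14.55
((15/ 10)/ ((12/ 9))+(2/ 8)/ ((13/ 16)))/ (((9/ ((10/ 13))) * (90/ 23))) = 3427/ 109512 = 0.03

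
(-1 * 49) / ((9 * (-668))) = 49 / 6012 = 0.01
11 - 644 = -633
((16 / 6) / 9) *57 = 152 / 9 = 16.89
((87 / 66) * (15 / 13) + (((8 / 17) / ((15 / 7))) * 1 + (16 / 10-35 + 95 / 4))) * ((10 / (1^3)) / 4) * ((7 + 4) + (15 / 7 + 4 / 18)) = -264.27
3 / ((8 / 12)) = 9 / 2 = 4.50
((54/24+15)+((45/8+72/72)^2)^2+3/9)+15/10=23905939/12288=1945.47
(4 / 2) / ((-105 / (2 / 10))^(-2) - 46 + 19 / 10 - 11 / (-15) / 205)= -45202500 / 996634193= -0.05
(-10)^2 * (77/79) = 7700/79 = 97.47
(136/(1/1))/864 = 17/108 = 0.16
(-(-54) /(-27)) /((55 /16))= -32 /55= -0.58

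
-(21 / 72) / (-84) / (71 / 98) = 49 / 10224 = 0.00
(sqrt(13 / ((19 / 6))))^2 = 78 / 19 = 4.11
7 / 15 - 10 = -143 / 15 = -9.53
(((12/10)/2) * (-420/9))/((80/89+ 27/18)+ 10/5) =-4984/783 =-6.37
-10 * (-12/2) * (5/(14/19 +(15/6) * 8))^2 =135375/38809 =3.49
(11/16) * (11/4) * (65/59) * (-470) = -1848275/1888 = -978.96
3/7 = 0.43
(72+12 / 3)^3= 438976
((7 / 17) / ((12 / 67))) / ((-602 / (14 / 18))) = -0.00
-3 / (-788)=3 / 788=0.00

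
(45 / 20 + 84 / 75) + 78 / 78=437 / 100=4.37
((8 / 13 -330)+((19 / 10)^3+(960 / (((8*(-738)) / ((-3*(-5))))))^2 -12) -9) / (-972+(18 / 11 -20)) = 81147718003 / 238066582000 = 0.34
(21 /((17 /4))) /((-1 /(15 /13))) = -1260 /221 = -5.70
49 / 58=0.84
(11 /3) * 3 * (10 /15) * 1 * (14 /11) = 28 /3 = 9.33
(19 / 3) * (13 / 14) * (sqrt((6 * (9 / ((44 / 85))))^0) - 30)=-7163 / 42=-170.55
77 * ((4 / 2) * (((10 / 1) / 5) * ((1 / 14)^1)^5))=11 / 19208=0.00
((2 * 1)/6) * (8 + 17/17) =3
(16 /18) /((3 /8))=64 /27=2.37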